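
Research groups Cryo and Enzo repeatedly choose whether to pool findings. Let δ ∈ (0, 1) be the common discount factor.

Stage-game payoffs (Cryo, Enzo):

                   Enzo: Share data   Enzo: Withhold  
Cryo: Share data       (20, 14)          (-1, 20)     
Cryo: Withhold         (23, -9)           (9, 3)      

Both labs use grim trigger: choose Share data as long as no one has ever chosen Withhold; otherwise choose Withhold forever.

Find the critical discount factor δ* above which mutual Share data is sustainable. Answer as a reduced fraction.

For Cryo: deviation gain 23−20 = 3, per-period punishment loss 20−9 = 11. IC gives δ ≥ 3/14.
For Enzo: gain 6, loss 11 per period, so δ ≥ 6/17.
The tighter constraint is Enzo's, so cooperation needs δ ≥ 6/17.

6/17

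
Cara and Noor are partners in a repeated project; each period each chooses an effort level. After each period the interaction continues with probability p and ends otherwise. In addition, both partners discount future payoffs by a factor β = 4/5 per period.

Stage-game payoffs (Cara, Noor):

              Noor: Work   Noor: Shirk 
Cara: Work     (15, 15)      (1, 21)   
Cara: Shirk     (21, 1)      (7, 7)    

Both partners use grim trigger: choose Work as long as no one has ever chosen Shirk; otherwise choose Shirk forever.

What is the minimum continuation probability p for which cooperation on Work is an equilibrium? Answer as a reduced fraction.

15/28

With continuation probability p and discount β, the effective per-period discount factor is βp.
Grim-trigger IC: βp ≥ (21−15)/(21−7) = 3/7.
So p ≥ (3/7)/(4/5) = 15/28.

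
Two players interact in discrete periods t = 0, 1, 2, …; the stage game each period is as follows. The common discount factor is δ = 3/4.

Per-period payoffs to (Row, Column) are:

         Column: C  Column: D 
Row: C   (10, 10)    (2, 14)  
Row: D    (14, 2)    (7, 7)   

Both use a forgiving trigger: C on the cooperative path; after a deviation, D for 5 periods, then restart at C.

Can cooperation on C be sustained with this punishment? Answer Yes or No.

Comparing payoff streams over the 6 periods until play realigns: cooperate → 10(1+δ+…+δ^5); deviate → 14 + 7(δ+…+δ^5).
Cooperation is sustained iff (10−7)(δ+…+δ^5) ≥ 14−10.
δ+…+δ^5 = 3/4·(1−(3/4)^5)/(1−3/4) = 2.2881, and (14−10)/(10−7) = 1.3333.
2.2881 ≥ 1.3333, so cooperation is sustainable.

Yes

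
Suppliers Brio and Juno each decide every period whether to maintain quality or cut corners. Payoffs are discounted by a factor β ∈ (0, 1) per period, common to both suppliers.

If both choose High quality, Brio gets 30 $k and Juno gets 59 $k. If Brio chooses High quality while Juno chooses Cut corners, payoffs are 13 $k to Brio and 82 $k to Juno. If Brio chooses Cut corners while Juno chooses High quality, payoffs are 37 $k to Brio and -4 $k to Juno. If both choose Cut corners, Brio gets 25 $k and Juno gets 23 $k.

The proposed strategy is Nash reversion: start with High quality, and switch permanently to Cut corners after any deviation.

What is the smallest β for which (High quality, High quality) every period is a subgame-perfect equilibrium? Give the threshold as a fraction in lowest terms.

7/12

Brio: cooperation gives 30 each period; deviation gives 37 once then 25 forever.
  30/(1−β) ≥ 37 + 25β/(1−β) ⇒ β ≥ 7/12.
Juno: cooperation gives 59 each period; deviation gives 82 once then 23 forever.
  β ≥ 23/59.
Both must hold, so the binding constraint is Brio's: β ≥ 7/12.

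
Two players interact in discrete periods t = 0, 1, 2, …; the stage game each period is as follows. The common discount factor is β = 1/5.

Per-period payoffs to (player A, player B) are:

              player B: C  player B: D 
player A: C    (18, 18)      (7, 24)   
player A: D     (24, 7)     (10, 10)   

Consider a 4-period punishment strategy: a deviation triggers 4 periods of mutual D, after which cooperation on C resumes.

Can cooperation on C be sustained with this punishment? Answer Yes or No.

No

IC: β+…+β^4 ≥ (24−18)/(18−10) = 3/4.
At β = 1/5: partial sum = 0.2496 < 0.7500. Cooperation not sustainable.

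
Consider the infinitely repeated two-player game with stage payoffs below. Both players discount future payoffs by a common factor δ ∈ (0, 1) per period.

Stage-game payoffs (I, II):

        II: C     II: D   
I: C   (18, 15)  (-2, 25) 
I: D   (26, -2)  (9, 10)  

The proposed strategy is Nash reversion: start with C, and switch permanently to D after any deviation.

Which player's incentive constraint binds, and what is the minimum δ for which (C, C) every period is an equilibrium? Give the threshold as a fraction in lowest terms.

I: cooperation gives 18 each period; deviation gives 26 once then 9 forever.
  18/(1−δ) ≥ 26 + 9δ/(1−δ) ⇒ δ ≥ 8/17.
II: cooperation gives 15 each period; deviation gives 25 once then 10 forever.
  δ ≥ 10/15 = 2/3.
Both must hold, so the binding constraint is II's: δ ≥ 2/3.

II; δ ≥ 2/3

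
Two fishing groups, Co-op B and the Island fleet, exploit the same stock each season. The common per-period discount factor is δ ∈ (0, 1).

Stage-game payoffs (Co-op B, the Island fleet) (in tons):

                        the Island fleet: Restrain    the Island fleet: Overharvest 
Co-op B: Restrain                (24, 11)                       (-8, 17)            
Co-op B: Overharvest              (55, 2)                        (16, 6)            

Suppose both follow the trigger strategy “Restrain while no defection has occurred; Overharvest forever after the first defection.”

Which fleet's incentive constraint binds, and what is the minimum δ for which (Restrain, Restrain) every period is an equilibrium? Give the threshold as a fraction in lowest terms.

Co-op B; δ ≥ 31/39

Co-op B's threshold: (55−24)/(55−16) = 31/39.
the Island fleet's threshold: (17−11)/(17−6) = 6/11.
31/39 > 6/11, so Co-op B binds and δ* = 31/39.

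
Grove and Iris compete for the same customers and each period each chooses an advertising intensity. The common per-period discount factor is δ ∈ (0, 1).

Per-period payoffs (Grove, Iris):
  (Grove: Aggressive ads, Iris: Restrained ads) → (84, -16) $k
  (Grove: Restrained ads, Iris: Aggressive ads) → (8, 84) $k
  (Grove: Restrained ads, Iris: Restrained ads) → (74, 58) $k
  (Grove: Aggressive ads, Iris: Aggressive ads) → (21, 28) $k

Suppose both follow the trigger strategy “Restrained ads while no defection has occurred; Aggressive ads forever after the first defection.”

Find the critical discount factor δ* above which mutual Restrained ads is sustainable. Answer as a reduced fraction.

Grove: cooperation gives 74 each period; deviation gives 84 once then 21 forever.
  74/(1−δ) ≥ 84 + 21δ/(1−δ) ⇒ δ ≥ 10/63.
Iris: cooperation gives 58 each period; deviation gives 84 once then 28 forever.
  δ ≥ 26/56 = 13/28.
Both must hold, so the binding constraint is Iris's: δ ≥ 13/28.

13/28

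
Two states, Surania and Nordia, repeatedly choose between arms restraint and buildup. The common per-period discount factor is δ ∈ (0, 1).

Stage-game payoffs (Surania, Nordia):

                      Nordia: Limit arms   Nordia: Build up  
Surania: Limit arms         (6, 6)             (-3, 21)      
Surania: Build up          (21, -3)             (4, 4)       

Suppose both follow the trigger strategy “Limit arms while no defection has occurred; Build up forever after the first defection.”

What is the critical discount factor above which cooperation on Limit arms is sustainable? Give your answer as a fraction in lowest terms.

15/17

One-period gain from deviating is 21 − 6 = 15. The loss is 6 − 4 = 2 in every subsequent period, with present value 2·δ/(1−δ).
Deviation is unprofitable when 2·δ/(1−δ) ≥ 15, i.e. δ/(1−δ) ≥ 15/2.
Equivalently δ ≥ 15/(15+2) = 15/17.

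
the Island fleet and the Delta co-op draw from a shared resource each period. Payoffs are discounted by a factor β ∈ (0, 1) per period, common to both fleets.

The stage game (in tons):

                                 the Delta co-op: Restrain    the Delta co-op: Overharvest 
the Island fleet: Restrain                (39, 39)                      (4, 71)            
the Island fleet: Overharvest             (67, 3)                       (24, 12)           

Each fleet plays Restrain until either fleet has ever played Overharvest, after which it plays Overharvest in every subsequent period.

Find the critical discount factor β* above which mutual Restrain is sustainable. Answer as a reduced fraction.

the Island fleet: cooperation gives 39 each period; deviation gives 67 once then 24 forever.
  39/(1−β) ≥ 67 + 24β/(1−β) ⇒ β ≥ 28/43.
the Delta co-op: cooperation gives 39 each period; deviation gives 71 once then 12 forever.
  β ≥ 32/59.
Both must hold, so the binding constraint is the Island fleet's: β ≥ 28/43.

28/43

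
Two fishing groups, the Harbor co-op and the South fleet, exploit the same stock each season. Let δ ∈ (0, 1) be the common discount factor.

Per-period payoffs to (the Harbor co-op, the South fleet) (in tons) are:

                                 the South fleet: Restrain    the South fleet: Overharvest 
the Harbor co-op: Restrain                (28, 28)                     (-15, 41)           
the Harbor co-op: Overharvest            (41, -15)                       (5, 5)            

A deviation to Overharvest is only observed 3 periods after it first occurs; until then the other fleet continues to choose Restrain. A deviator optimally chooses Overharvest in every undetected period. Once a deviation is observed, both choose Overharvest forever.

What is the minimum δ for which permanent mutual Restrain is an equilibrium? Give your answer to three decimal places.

0.712

The best deviation is to choose Overharvest for all 3 undetected periods, earning 41 each, then 5 forever once detected.
Deviation value: 41(1−δ^3)/(1−δ) + 5δ^3/(1−δ); cooperation value: 28/(1−δ).
IC: 28 ≥ 41(1−δ^3) + 5δ^3 = 41 − 36δ^3.
So δ^3 ≥ 13/36, giving δ ≥ (13/36)^(1/3) ≈ 0.712.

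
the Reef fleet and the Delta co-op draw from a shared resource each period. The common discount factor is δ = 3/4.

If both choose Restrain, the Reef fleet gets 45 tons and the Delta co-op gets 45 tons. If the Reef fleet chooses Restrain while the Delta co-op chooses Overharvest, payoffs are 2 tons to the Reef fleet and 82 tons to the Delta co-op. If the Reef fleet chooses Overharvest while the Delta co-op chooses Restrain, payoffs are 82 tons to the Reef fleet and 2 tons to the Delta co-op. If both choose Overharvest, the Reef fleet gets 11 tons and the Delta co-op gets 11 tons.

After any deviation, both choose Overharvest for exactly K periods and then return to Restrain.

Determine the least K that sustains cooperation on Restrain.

2

Need Σ_{k=1}^{K} δ^k ≥ (82−45)/(45−11) = 1.0882 at δ = 3/4.
At K = 1 the sum is 0.7500 < 1.0882; at K = 2 it is 1.3125 ≥ 1.0882.
So the minimum punishment length is K = 2.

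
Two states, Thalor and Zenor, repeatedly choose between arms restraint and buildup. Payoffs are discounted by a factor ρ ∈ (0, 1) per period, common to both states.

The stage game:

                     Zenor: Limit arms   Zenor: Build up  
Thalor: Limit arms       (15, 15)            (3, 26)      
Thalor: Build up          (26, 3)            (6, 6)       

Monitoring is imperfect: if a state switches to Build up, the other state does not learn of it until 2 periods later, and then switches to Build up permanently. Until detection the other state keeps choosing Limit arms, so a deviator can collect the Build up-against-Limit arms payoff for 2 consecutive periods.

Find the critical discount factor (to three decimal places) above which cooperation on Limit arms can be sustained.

0.742

A deviator earns 26 for 2 periods, then 6 forever; cooperating earns 15 forever. Multiplying the IC by (1−ρ):
15 ≥ 26(1−ρ^2) + 6ρ^2, so 20·ρ^2 ≥ 11 and ρ^2 ≥ 11/20.
ρ ≥ (11/20)^(1/2) ≈ 0.742.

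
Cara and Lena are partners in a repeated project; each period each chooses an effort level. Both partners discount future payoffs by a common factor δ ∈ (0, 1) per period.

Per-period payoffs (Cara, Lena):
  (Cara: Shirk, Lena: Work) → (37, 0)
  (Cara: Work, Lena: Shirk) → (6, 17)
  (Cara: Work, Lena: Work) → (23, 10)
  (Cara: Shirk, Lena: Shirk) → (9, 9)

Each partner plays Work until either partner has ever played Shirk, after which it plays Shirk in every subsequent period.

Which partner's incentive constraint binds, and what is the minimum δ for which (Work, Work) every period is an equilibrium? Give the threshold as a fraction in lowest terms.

For Cara: deviation gain 37−23 = 14, per-period punishment loss 23−9 = 14. IC gives δ ≥ 14/28 = 1/2.
For Lena: gain 7, loss 1 per period, so δ ≥ 7/8.
The tighter constraint is Lena's, so cooperation needs δ ≥ 7/8.

Lena; δ ≥ 7/8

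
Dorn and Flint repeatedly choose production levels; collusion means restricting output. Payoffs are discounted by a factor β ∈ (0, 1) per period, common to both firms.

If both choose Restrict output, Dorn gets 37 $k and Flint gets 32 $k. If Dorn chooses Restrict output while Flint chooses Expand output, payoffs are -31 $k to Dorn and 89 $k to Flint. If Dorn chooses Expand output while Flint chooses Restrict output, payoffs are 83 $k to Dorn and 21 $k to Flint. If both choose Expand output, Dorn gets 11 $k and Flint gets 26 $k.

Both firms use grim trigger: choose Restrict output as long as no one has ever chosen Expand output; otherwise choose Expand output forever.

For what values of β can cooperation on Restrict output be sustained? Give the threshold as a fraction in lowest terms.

For Dorn: deviation gain 83−37 = 46, per-period punishment loss 37−11 = 26. IC gives β ≥ 46/72 = 23/36.
For Flint: gain 57, loss 6 per period, so β ≥ 57/63 = 19/21.
The tighter constraint is Flint's, so cooperation needs β ≥ 19/21.

19/21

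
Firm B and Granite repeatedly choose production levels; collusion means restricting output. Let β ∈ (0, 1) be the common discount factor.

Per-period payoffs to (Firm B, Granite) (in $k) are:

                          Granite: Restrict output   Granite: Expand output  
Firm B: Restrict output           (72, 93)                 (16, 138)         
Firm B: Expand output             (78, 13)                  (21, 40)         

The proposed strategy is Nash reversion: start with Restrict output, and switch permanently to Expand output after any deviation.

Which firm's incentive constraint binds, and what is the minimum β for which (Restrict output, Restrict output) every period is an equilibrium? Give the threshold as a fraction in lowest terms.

Firm B's threshold: (78−72)/(78−21) = 2/19.
Granite's threshold: (138−93)/(138−40) = 45/98.
2/19 < 45/98, so Granite binds and β* = 45/98.

Granite; β ≥ 45/98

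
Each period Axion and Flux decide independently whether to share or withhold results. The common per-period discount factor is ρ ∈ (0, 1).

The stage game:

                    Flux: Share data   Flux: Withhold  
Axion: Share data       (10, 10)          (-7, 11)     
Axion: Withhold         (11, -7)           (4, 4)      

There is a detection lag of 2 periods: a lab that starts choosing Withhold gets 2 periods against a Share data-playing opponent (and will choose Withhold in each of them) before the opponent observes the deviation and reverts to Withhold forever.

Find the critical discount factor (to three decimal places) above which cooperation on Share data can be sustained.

A deviator earns 11 for 2 periods, then 4 forever; cooperating earns 10 forever. Multiplying the IC by (1−ρ):
10 ≥ 11(1−ρ^2) + 4ρ^2, so 7·ρ^2 ≥ 1 and ρ^2 ≥ 1/7.
ρ ≥ (1/7)^(1/2) ≈ 0.378.

0.378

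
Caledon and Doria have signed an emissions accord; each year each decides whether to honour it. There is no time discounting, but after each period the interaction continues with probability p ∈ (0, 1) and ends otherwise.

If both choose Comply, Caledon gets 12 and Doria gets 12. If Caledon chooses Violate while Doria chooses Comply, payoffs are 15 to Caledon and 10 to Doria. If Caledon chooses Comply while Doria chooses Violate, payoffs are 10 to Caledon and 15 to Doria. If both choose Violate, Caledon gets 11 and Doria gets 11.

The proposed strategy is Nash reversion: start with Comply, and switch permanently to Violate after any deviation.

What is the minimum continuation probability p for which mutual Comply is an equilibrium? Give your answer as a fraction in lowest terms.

Expected cooperation value is 12 + p·12 + p²·12 + … = 12/(1−p); deviation gives 15 + p·11/(1−p).
12 ≥ 15(1−p) + 11p ⇒ 4p ≥ 3 ⇒ p ≥ 3/4.

3/4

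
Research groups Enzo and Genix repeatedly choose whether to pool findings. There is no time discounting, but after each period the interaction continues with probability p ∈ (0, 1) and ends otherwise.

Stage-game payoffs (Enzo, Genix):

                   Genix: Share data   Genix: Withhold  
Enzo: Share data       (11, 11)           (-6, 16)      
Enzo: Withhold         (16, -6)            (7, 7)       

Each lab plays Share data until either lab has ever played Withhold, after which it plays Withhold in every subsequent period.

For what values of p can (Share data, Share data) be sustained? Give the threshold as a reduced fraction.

Expected cooperation value is 11 + p·11 + p²·11 + … = 11/(1−p); deviation gives 16 + p·7/(1−p).
11 ≥ 16(1−p) + 7p ⇒ 9p ≥ 5 ⇒ p ≥ 5/9.

5/9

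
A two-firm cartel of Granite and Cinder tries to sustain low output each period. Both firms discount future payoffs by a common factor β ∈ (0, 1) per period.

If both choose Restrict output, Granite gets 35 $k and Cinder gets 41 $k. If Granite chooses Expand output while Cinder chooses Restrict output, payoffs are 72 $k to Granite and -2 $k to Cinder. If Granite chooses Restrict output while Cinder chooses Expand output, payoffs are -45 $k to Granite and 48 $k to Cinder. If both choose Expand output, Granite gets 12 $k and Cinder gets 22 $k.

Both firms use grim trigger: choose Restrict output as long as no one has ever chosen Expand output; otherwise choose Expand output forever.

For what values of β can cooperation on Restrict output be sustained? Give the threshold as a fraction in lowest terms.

37/60

For Granite: deviation gain 72−35 = 37, per-period punishment loss 35−12 = 23. IC gives β ≥ 37/60.
For Cinder: gain 7, loss 19 per period, so β ≥ 7/26.
The tighter constraint is Granite's, so cooperation needs β ≥ 37/60.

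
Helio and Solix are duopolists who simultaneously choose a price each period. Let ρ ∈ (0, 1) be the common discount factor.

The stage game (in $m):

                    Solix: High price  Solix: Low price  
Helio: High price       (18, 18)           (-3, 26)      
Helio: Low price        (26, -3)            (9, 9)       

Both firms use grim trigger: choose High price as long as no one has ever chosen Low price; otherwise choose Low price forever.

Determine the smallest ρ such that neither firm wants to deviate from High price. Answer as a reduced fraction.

8/17

Under grim trigger the critical discount factor is (T−C)/(T−P) with T = 26, C = 18, P = 9.
ρ* = (26−18)/(26−9) = 8/17.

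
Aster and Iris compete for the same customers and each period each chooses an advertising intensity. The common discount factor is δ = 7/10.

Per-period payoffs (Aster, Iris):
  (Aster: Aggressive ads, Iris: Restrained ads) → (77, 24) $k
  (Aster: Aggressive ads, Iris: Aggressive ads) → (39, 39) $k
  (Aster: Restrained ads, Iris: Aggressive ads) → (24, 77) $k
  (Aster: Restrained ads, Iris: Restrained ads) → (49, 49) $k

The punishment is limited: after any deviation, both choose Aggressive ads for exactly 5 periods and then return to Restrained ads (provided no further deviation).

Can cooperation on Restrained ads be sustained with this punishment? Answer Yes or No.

IC: δ+…+δ^5 ≥ (77−49)/(49−39) = 14/5.
At δ = 7/10: partial sum = 1.9412 < 2.8000. Cooperation not sustainable.

No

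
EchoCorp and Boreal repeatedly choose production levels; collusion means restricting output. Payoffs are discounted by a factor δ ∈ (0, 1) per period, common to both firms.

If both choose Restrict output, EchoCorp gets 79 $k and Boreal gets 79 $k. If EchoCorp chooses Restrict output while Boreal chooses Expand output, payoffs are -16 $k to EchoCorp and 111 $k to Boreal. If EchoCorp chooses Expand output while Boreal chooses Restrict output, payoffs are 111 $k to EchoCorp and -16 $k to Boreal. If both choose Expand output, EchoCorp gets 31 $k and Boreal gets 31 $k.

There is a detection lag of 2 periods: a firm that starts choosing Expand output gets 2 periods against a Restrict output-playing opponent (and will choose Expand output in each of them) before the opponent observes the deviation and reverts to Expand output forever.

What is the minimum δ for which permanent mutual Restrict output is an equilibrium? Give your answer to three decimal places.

Deviating for the 2 undetected periods gains 111−79 = 32 per period over cooperation, then loses 79−31 = 48 per period forever once punishment starts.
Gain: 32(1 + δ + … + δ^1); loss: 48·δ^2/(1−δ).
No profitable deviation ⇔ 32(1−δ^2) ≤ 48·δ^2, i.e. δ^2 ≥ 32/(32+48) = 2/5.
Hence δ ≥ (2/5)^(1/2) ≈ 0.632.

0.632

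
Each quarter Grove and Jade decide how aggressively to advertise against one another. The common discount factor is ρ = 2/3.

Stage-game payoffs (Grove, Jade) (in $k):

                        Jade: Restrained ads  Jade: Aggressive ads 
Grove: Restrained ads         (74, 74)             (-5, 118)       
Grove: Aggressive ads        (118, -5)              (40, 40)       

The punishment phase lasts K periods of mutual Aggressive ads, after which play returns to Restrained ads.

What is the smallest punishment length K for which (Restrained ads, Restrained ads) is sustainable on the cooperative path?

Need Σ_{k=1}^{K} ρ^k ≥ (118−74)/(74−40) = 1.2941 at ρ = 2/3.
At K = 2 the sum is 1.1111 < 1.2941; at K = 3 it is 1.4074 ≥ 1.2941.
So the minimum punishment length is K = 3.

3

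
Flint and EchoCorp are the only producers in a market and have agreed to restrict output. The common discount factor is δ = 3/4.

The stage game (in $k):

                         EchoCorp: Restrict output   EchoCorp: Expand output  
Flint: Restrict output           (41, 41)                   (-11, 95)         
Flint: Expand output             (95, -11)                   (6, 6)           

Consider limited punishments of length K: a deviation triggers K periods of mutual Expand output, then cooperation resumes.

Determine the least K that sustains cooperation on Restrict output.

3

Need Σ_{k=1}^{K} δ^k ≥ (95−41)/(41−6) = 1.5429 at δ = 3/4.
At K = 2 the sum is 1.3125 < 1.5429; at K = 3 it is 1.7344 ≥ 1.5429.
So the minimum punishment length is K = 3.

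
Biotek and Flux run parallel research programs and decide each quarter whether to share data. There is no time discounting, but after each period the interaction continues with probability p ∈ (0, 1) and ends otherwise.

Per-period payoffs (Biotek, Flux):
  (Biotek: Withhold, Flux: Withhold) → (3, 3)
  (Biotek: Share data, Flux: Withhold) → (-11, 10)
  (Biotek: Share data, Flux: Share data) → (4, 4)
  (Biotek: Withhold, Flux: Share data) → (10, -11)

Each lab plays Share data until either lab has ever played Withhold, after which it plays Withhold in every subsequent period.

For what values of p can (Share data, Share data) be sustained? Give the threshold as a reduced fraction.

With no time discounting, the continuation probability p plays the role of the discount factor.
Grim-trigger IC: 4/(1−p) ≥ 10 + 3p/(1−p) ⇒ p ≥ (10−4)/(10−3) = 6/7.

6/7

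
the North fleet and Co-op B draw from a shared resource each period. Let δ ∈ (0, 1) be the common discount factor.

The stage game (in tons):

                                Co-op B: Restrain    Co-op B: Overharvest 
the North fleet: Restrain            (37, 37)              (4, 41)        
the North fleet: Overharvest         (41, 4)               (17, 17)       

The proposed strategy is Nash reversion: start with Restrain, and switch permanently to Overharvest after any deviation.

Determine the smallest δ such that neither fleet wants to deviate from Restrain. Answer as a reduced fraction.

1/6

One-period gain from deviating is 41 − 37 = 4. The loss is 37 − 17 = 20 in every subsequent period, with present value 20·δ/(1−δ).
Deviation is unprofitable when 20·δ/(1−δ) ≥ 4, i.e. δ/(1−δ) ≥ 1/5.
Equivalently δ ≥ 4/(4+20) = 1/6.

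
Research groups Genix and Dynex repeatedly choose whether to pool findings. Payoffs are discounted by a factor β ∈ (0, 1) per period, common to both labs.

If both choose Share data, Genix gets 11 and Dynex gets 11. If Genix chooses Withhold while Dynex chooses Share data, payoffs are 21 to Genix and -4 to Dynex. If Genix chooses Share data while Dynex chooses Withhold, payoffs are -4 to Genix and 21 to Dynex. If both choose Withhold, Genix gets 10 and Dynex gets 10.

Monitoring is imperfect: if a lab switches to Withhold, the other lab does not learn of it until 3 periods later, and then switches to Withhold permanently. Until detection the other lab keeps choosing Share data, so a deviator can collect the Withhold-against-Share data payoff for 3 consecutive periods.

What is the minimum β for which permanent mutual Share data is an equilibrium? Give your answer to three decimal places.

The best deviation is to choose Withhold for all 3 undetected periods, earning 21 each, then 10 forever once detected.
Deviation value: 21(1−β^3)/(1−β) + 10β^3/(1−β); cooperation value: 11/(1−β).
IC: 11 ≥ 21(1−β^3) + 10β^3 = 21 − 11β^3.
So β^3 ≥ 10/11, giving β ≥ (10/11)^(1/3) ≈ 0.969.

0.969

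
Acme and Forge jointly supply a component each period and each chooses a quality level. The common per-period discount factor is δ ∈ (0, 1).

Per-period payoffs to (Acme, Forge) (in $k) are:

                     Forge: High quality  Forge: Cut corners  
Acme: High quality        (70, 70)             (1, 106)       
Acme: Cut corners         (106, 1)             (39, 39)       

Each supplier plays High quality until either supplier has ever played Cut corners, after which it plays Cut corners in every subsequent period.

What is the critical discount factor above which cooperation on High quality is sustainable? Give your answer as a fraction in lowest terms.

Cooperation forever yields 70 each period: 70/(1−δ).
Deviating yields 106 once, then 39 forever: 106 + 39δ/(1−δ).
No profitable deviation requires 70/(1−δ) ≥ 106 + 39δ/(1−δ).
Multiplying by (1−δ): 70 ≥ 106(1−δ) + 39δ = 106 − 67δ.
So 67δ ≥ 36, i.e. δ ≥ 36/67.

36/67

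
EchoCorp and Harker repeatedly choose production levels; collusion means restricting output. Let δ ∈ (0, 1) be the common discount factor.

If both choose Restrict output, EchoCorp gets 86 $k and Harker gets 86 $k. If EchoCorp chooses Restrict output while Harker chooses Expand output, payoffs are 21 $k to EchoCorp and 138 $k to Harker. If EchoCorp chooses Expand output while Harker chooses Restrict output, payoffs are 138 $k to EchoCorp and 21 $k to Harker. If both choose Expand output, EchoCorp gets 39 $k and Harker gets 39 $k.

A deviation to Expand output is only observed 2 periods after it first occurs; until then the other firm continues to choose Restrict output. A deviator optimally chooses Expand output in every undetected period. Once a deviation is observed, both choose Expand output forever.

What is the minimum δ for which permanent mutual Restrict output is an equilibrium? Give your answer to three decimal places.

0.725

A deviator earns 138 for 2 periods, then 39 forever; cooperating earns 86 forever. Multiplying the IC by (1−δ):
86 ≥ 138(1−δ^2) + 39δ^2, so 99·δ^2 ≥ 52 and δ^2 ≥ 52/99.
δ ≥ (52/99)^(1/2) ≈ 0.725.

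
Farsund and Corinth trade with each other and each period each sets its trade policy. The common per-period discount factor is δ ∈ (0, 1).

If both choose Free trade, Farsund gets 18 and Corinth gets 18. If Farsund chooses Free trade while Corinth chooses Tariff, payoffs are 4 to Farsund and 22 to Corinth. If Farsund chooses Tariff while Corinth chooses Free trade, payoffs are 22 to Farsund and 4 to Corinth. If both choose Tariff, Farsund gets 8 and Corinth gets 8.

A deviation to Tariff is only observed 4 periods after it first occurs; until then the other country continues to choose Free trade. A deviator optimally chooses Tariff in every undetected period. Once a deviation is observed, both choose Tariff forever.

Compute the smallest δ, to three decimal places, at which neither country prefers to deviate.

A deviator earns 22 for 4 periods, then 8 forever; cooperating earns 18 forever. Multiplying the IC by (1−δ):
18 ≥ 22(1−δ^4) + 8δ^4, so 14·δ^4 ≥ 4 and δ^4 ≥ 2/7.
δ ≥ (2/7)^(1/4) ≈ 0.731.

0.731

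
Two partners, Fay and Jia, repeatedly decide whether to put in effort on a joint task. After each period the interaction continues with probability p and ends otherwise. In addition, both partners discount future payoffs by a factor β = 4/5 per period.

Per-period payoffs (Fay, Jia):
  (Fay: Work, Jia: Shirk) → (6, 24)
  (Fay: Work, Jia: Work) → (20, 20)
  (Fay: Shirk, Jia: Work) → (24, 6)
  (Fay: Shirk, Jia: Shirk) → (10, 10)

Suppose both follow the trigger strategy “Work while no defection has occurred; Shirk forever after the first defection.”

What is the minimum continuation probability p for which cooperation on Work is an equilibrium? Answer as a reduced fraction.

5/14

With continuation probability p and discount β, the effective per-period discount factor is βp.
Grim-trigger IC: βp ≥ (24−20)/(24−10) = 2/7.
So p ≥ (2/7)/(4/5) = 5/14.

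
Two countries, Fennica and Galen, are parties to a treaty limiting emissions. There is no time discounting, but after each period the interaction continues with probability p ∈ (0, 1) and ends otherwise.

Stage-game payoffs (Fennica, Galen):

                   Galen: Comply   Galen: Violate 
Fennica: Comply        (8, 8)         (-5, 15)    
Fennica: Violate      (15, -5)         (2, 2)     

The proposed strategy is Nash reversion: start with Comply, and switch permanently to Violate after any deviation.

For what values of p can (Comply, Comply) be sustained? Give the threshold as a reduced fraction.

7/13

Expected cooperation value is 8 + p·8 + p²·8 + … = 8/(1−p); deviation gives 15 + p·2/(1−p).
8 ≥ 15(1−p) + 2p ⇒ 13p ≥ 7 ⇒ p ≥ 7/13.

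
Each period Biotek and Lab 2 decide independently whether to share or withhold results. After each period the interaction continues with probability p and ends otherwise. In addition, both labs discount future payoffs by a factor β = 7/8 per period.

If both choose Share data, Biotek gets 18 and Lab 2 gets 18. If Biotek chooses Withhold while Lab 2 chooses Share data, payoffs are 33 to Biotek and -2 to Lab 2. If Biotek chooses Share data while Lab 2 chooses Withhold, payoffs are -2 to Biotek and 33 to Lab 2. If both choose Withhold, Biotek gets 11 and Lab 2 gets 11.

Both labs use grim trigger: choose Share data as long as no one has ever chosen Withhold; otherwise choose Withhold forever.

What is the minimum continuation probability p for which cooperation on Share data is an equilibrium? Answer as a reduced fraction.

60/77

With continuation probability p and discount β, the effective per-period discount factor is βp.
Grim-trigger IC: βp ≥ (33−18)/(33−11) = 15/22.
So p ≥ (15/22)/(7/8) = 60/77.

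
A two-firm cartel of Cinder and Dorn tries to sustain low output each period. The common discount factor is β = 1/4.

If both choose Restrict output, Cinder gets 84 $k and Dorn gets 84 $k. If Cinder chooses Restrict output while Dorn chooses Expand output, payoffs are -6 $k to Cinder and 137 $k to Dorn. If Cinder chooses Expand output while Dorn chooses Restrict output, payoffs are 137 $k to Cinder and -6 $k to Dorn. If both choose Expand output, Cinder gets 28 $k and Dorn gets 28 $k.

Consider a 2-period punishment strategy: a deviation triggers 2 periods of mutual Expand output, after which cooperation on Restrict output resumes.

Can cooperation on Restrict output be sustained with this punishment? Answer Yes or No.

Comparing payoff streams over the 3 periods until play realigns: cooperate → 84(1+β+…+β^2); deviate → 137 + 28(β+…+β^2).
Cooperation is sustained iff (84−28)(β+…+β^2) ≥ 137−84.
β+…+β^2 = 1/4·(1−(1/4)^2)/(1−1/4) = 0.3125, and (137−84)/(84−28) = 0.9464.
0.3125 < 0.9464, so cooperation is not sustainable.

No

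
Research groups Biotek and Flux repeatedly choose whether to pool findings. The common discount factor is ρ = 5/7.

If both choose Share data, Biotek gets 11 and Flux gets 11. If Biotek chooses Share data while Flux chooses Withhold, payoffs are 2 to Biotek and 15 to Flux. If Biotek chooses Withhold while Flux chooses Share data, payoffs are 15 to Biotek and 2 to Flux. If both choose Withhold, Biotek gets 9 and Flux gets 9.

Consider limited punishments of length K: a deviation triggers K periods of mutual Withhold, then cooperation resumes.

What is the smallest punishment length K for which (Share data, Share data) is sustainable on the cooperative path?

5

No profitable deviation requires (11−9)(ρ+…+ρ^K) ≥ 15−11, i.e. ρ+…+ρ^K ≥ 2 ≈ 2.0000.
With ρ = 5/7, the partial sums are K=1: 0.7143, K=2: 1.2245, K=3: 1.5889, K=4: 1.8492, K=5: 2.0352.
K = 5 is the first length at which the sum reaches 2.0000.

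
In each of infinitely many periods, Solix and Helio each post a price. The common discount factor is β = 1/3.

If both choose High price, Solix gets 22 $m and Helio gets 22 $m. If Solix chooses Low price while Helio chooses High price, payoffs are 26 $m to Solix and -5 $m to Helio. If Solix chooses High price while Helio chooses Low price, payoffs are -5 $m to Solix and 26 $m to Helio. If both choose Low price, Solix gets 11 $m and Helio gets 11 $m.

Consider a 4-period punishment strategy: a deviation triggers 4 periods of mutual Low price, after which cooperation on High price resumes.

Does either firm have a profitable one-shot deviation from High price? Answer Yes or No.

A one-shot deviation gives 26 now, then 11 for 4 periods, then back to 22.
Gain from deviating: (26−22) today; loss: (22−11) in each of the next 4 periods.
No-deviation condition: (22−11)(β+…+β^4) ≥ 26−22, i.e. β+…+β^4 ≥ 4/11.
At β = 1/3: β+…+β^4 = 0.4938 ≥ 0.3636.
So cooperation is sustainable.

No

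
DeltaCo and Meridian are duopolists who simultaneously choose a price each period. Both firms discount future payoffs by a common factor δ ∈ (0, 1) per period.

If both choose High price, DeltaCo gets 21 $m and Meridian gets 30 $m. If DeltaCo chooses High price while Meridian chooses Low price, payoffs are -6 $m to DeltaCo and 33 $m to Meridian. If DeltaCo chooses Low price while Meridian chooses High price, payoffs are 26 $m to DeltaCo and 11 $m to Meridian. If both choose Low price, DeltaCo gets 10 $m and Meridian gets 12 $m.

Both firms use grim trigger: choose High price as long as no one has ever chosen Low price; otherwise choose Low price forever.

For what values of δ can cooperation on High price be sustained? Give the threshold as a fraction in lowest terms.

For DeltaCo: deviation gain 26−21 = 5, per-period punishment loss 21−10 = 11. IC gives δ ≥ 5/16.
For Meridian: gain 3, loss 18 per period, so δ ≥ 3/21 = 1/7.
The tighter constraint is DeltaCo's, so cooperation needs δ ≥ 5/16.

5/16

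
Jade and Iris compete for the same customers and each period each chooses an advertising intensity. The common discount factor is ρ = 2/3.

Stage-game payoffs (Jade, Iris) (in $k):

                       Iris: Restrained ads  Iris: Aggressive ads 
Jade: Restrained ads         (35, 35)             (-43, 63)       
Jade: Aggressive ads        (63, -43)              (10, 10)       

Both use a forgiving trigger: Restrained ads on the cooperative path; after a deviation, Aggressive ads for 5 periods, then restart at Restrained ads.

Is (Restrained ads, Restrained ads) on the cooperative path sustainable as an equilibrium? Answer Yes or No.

Yes

IC: ρ+…+ρ^5 ≥ (63−35)/(35−10) = 28/25.
At ρ = 2/3: partial sum = 1.7366 ≥ 1.1200. Cooperation sustainable.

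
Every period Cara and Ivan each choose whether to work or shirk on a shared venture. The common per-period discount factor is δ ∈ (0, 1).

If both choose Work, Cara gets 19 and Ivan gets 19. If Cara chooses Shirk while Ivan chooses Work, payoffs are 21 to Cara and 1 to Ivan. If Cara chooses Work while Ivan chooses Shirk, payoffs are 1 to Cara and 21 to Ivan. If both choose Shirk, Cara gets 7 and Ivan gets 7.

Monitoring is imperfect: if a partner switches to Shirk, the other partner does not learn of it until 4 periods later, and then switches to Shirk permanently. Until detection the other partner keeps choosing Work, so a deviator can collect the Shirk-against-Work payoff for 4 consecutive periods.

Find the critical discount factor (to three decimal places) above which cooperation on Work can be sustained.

0.615

A deviator earns 21 for 4 periods, then 7 forever; cooperating earns 19 forever. Multiplying the IC by (1−δ):
19 ≥ 21(1−δ^4) + 7δ^4, so 14·δ^4 ≥ 2 and δ^4 ≥ 1/7.
δ ≥ (1/7)^(1/4) ≈ 0.615.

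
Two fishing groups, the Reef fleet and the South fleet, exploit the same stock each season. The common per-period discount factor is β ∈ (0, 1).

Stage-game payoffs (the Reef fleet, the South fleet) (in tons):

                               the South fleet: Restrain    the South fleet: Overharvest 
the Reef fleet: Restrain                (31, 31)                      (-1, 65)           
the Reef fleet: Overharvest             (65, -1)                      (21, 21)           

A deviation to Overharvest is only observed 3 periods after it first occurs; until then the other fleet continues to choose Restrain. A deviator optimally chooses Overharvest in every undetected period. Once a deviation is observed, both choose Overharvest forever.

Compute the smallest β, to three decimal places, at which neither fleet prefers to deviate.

A deviator earns 65 for 3 periods, then 21 forever; cooperating earns 31 forever. Multiplying the IC by (1−β):
31 ≥ 65(1−β^3) + 21β^3, so 44·β^3 ≥ 34 and β^3 ≥ 17/22.
β ≥ (17/22)^(1/3) ≈ 0.918.

0.918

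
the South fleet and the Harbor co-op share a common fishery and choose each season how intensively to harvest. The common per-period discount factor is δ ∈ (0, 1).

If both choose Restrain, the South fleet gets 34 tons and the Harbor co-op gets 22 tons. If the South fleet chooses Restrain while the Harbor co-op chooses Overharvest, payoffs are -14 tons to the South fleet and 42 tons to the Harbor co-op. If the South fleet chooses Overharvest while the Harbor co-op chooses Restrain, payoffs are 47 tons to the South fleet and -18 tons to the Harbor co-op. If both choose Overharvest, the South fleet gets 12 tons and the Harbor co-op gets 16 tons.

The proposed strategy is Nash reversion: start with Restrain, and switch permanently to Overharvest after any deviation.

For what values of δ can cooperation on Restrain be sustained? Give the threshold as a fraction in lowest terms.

10/13

the South fleet: cooperation gives 34 each period; deviation gives 47 once then 12 forever.
  34/(1−δ) ≥ 47 + 12δ/(1−δ) ⇒ δ ≥ 13/35.
the Harbor co-op: cooperation gives 22 each period; deviation gives 42 once then 16 forever.
  δ ≥ 20/26 = 10/13.
Both must hold, so the binding constraint is the Harbor co-op's: δ ≥ 10/13.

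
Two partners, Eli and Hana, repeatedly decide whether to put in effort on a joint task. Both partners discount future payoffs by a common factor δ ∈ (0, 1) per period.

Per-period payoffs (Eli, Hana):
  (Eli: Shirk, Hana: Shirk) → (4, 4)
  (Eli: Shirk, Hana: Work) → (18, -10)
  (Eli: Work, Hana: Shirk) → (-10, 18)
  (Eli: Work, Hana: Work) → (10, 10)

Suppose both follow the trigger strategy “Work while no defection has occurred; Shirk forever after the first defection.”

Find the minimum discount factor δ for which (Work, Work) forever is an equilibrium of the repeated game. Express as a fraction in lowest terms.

4/7

Under grim trigger the critical discount factor is (T−C)/(T−P) with T = 18, C = 10, P = 4.
δ* = (18−10)/(18−4) = 8/14 = 4/7.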